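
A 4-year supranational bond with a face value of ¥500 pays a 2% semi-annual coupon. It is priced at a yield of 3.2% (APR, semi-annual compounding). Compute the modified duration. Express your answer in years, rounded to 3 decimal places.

3.799 years

Periodic yield y = 0.016. First find Macaulay duration:
  t   CF        PV=CF/(1+0.016)^t    t·PV
  1         5.00         4.9213         4.9213
  2         5.00         4.8438         9.6875
  3         5.00         4.7675        14.3024
  4         5.00         4.6924        18.7696
  5         5.00         4.6185        23.0925
  6         5.00         4.5458        27.2746
  7         5.00         4.4742        31.3193
  8       505.00       444.7764     3,558.2110
  Σ                    477.6397     3,687.5783
P = 477.6397; Macaulay duration = 3,687.5783 / 477.6397 = 7.72042 half-year periods = 3.86021 years.
Modified duration = D_Mac / (1 + y) = 3.86021 / 1.016 = 3.79942 years.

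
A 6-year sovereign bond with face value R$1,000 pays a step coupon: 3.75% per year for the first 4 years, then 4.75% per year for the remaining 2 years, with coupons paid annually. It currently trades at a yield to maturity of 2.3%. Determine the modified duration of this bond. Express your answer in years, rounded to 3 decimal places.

5.382 years

Periodic yield y = 0.023. First find Macaulay duration:
  t   CF        PV=CF/(1+0.023)^t    t·PV
  1        37.50        36.6569        36.6569
  2        37.50        35.8327        71.6655
  3        37.50        35.0271       105.0813
  4        37.50        34.2396       136.9584
  5        47.50        42.3951       211.9754
  6     1,047.50       913.9033     5,483.4196
  Σ                  1,098.0547     6,045.7571
P = 1,098.0547; Macaulay duration = 6,045.7571 / 1,098.0547 = 5.50588 years.
Modified duration = D_Mac / (1 + y) = 5.50588 / 1.023 = 5.38209 years.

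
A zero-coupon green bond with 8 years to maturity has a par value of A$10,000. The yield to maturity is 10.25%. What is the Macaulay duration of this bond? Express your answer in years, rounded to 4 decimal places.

8.0000 years

A zero-coupon bond has a single cash flow at maturity, so its Macaulay duration equals its maturity: 8 years.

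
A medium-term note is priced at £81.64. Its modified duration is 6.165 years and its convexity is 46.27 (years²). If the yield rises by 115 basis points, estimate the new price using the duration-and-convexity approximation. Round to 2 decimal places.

£76.10

Duration effect: -D_mod·Δy = -6.165 × (+0.0115) = -0.0708975
Convexity effect: ½·C·(Δy)² = 0.5 × 46.27 × (0.0115)² = +0.00305960375
ΔP/P ≈ -0.0708975 + 0.00305960375 = -0.06783789625
New price ≈ 81.64 × (1 - 0.06783789625) = 76.10171415015.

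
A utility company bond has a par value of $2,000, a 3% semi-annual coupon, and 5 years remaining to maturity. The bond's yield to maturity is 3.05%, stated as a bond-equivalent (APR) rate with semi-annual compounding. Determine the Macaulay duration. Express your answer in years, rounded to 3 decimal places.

4.680 years

Periodic yield y = 0.01525. Discount each cash flow and weight by its period:
  t   CF        PV=CF/(1+0.01525)^t    t·PV
  1        30.00        29.5494        29.5494
  2        30.00        29.1055        58.2110
  3        30.00        28.6683        86.0050
  4        30.00        28.2377       112.9508
  5        30.00        27.8135       139.0677
  6        30.00        27.3958       164.3745
  7        30.00        26.9842       188.8897
  8        30.00        26.5789       212.6313
  9        30.00        26.1797       235.6171
  10    2,030.00     1,744.8820    17,448.8197
  Σ                  1,995.3950    18,676.1163
Price P = Σ PV = 1,995.3950.
Macaulay duration = Σ(t·PV) / P = 18,676.1163 / 1,995.3950 = 9.35961 half-year periods.
In years: 9.35961 / 2 = 4.67980 years.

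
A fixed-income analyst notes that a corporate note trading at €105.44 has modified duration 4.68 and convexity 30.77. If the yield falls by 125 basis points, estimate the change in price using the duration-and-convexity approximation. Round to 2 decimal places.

+€6.42

Duration effect: -D_mod·Δy = -4.68 × (-0.0125) = +0.058500
Convexity effect: ½·C·(Δy)² = 0.5 × 30.77 × (-0.0125)² = +0.00240390625
ΔP/P ≈ +0.058500 + 0.00240390625 = +0.06090390625
ΔP ≈ 105.44 × (+0.06090390625) = +6.421707875.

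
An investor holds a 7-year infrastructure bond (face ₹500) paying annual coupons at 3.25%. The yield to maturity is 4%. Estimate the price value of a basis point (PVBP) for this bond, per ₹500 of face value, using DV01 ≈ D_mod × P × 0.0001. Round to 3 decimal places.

₹0.292

Periodic yield y = 0.04.
  t   CF        PV=CF/(1+0.04)^t    t·PV
  1        16.25        15.6250        15.6250
  2        16.25        15.0240        30.0481
  3        16.25        14.4462        43.3386
  4        16.25        13.8906        55.5623
  5        16.25        13.3563        66.7816
  6        16.25        12.8426        77.0557
  7       516.25       392.3076     2,746.1530
  Σ                    477.4923     3,034.5642
P = 477.4923; D_Mac = 6.35521 yrs; D_mod = 6.11078 yrs.
DV01 ≈ 6.11078 × 477.4923 × 0.0001 = 0.291785.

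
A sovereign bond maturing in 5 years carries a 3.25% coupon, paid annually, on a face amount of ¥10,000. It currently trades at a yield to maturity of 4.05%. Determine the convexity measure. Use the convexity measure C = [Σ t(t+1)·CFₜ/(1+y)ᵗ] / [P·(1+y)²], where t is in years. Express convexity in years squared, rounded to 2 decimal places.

25.42

With y = 0.0405:
  t   CF        PV=CF/(1+0.0405)^t    t·PV        t(t+1)·PV
  1       325.00       312.3498       312.3498         624.6997
  2       325.00       300.1921       600.3841       1,801.1523
  3       325.00       288.5075       865.5225       3,462.0900
  4       325.00       277.2778     1,109.1110       5,545.5550
  5    10,325.00     8,466.0268    42,330.1339     253,980.8032
  Σ                  9,644.3539    45,217.5013     265,414.3002
P = 9,644.3539.
Convexity = Σ t(t+1)·PV / [P·(1+y)²] = 265,414.3002 / (9,644.3539 × 1.082640) = 25.41950.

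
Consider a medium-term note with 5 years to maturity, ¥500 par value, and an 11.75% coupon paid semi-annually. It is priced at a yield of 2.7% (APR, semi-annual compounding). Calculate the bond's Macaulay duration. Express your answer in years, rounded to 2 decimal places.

4.11 years

Periodic yield y = 0.0135. Discount each cash flow and weight by its period:
  t   CF        PV=CF/(1+0.0135)^t    t·PV
  1       29.375        28.9837        28.9837
  2       29.375        28.5977        57.1953
  3       29.375        28.2167        84.6502
  4       29.375        27.8409       111.3635
  5       29.375        27.4700       137.3501
  6       29.375        27.1041       162.6247
  7       29.375        26.7431       187.2016
  8       29.375        26.3869       211.0949
  9       29.375        26.0354       234.3185
  10     529.375       462.9413     4,629.4127
  Σ                    710.3197     5,844.1954
Price P = Σ PV = 710.3197.
Macaulay duration = Σ(t·PV) / P = 5,844.1954 / 710.3197 = 8.22756 half-year periods.
In years: 8.22756 / 2 = 4.11378 years.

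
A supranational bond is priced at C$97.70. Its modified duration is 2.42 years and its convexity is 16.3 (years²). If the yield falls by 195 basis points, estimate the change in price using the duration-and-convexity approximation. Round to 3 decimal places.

Duration effect: -D_mod·Δy = -2.42 × (-0.0195) = +0.047190
Convexity effect: ½·C·(Δy)² = 0.5 × 16.3 × (-0.0195)² = +0.0030990375
ΔP/P ≈ +0.047190 + 0.0030990375 = +0.0502890375
ΔP ≈ 97.70 × (+0.0502890375) = +4.91323896375.

+C$4.913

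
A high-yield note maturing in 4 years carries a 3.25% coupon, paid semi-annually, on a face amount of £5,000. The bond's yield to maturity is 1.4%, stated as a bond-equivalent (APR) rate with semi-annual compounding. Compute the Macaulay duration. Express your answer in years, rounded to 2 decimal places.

Periodic yield y = 0.007. Discount each cash flow and weight by its period:
  t   CF        PV=CF/(1+0.007)^t    t·PV
  1        81.25        80.6852        80.6852
  2        81.25        80.1243       160.2487
  3        81.25        79.5674       238.7021
  4        81.25        79.0143       316.0570
  5        81.25        78.4650       392.3250
  6        81.25        77.9196       467.5174
  7        81.25        77.3779       541.6455
  8     5,081.25     4,805.4581    38,443.6651
  Σ                  5,358.6118    40,640.8460
Price P = Σ PV = 5,358.6118.
Macaulay duration = Σ(t·PV) / P = 40,640.8460 / 5,358.6118 = 7.58421 half-year periods.
In years: 7.58421 / 2 = 3.79211 years.

3.79 years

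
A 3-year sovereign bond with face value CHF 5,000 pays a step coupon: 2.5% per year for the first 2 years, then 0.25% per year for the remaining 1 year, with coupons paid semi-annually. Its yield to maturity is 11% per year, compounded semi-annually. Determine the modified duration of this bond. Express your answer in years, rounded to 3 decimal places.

2.747 years

Periodic yield y = 0.055. First find Macaulay duration:
  t   CF        PV=CF/(1+0.055)^t    t·PV
  1        62.50        59.2417        59.2417
  2        62.50        56.1533       112.3066
  3        62.50        53.2259       159.6776
  4        62.50        50.4510       201.8042
  5         6.25         4.7821        23.9104
  6     5,006.25     3,630.7620    21,784.5717
  Σ                  3,854.6159    22,341.5122
P = 3,854.6159; Macaulay duration = 22,341.5122 / 3,854.6159 = 5.79604 half-year periods = 2.89802 years.
Modified duration = D_Mac / (1 + y) = 2.89802 / 1.055 = 2.74694 years.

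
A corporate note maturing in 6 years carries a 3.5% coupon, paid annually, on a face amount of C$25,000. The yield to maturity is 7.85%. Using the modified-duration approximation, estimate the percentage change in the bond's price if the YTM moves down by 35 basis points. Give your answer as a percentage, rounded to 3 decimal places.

Periodic yield y = 0.0785. Modified duration first:
  t   CF        PV=CF/(1+0.0785)^t    t·PV
  1       875.00       811.3120       811.3120
  2       875.00       752.2596     1,504.5193
  3       875.00       697.5054     2,092.5163
  4       875.00       646.7366     2,586.9465
  5       875.00       599.6631     2,998.3154
  6    25,875.00    16,442.1824    98,653.0944
  Σ                 19,949.6592   108,646.7039
P = 19,949.6592; D_Mac = 5.44604 yrs; D_mod = 5.44604/(1+0.0785) = 5.04965 yrs.
ΔP/P ≈ -D_mod · Δy = -5.04965 × (-0.0035) = +0.017674 = +1.7674%.

+1.767%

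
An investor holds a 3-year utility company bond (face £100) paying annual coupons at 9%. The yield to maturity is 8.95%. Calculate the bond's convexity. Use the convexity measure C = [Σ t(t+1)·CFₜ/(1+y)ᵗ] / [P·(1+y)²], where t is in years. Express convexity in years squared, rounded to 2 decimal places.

9.03

With y = 0.0895:
  t   CF        PV=CF/(1+0.0895)^t    t·PV        t(t+1)·PV
  1         9.00         8.2607         8.2607          16.5213
  2         9.00         7.5821        15.1641          45.4924
  3       109.00        84.2839       252.8518       1,011.4072
  Σ                    100.1267       276.2766       1,073.4210
P = 100.1267.
Convexity = Σ t(t+1)·PV / [P·(1+y)²] = 1,073.4210 / (100.1267 × 1.187010) = 9.03162.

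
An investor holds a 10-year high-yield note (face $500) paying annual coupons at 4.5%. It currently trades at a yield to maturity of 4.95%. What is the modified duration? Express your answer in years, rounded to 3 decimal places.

7.844 years

Periodic yield y = 0.0495. First find Macaulay duration:
  t   CF        PV=CF/(1+0.0495)^t    t·PV
  1        22.50        21.4388        21.4388
  2        22.50        20.4276        40.8552
  3        22.50        19.4641        58.3924
  4        22.50        18.5461        74.1844
  5        22.50        17.6714        88.3569
  6        22.50        16.8379       101.0274
  7        22.50        16.0437       112.3061
  8        22.50        15.2870       122.2962
  9        22.50        14.5660       131.0941
  10      522.50       322.3012     3,223.0116
  Σ                    482.5838     3,972.9631
P = 482.5838; Macaulay duration = 3,972.9631 / 482.5838 = 8.23269 years.
Modified duration = D_Mac / (1 + y) = 8.23269 / 1.0495 = 7.84439 years.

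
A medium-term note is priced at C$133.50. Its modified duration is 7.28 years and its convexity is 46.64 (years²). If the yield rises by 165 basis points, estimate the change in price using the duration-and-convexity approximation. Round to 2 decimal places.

-C$15.19

Duration effect: -D_mod·Δy = -7.28 × (+0.0165) = -0.120120
Convexity effect: ½·C·(Δy)² = 0.5 × 46.64 × (0.0165)² = +0.00634887
ΔP/P ≈ -0.120120 + 0.00634887 = -0.11377113
ΔP ≈ 133.50 × (-0.11377113) = -15.188445855.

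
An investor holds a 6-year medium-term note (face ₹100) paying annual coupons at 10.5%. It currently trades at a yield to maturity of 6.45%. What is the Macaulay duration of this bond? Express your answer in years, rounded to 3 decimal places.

4.859 years

Periodic yield y = 0.0645. Discount each cash flow and weight by its year:
  t   CF        PV=CF/(1+0.0645)^t    t·PV
  1        10.50         9.8638         9.8638
  2        10.50         9.2661        18.5322
  3        10.50         8.7047        26.1140
  4        10.50         8.1772        32.7090
  5        10.50         7.6818        38.4088
  6       110.50        75.9431       455.6586
  Σ                    119.6367       581.2864
Price P = Σ PV = 119.6367.
Macaulay duration = Σ(t·PV) / P = 581.2864 / 119.6367 = 4.85876 years.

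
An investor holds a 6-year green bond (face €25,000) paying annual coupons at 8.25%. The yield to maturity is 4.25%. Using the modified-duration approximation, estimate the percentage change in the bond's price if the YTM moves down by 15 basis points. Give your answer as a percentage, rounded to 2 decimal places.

+0.73%

Periodic yield y = 0.0425. Modified duration first:
  t   CF        PV=CF/(1+0.0425)^t    t·PV
  1     2,062.50     1,978.4173     1,978.4173
  2     2,062.50     1,897.7624     3,795.5247
  3     2,062.50     1,820.3956     5,461.1867
  4     2,062.50     1,746.1828     6,984.7311
  5     2,062.50     1,674.9955     8,374.9774
  6    27,062.50    21,081.9865   126,491.9193
  Σ                 30,199.7400   153,086.7565
P = 30,199.7400; D_Mac = 5.06914 yrs; D_mod = 5.06914/(1+0.0425) = 4.86249 yrs.
ΔP/P ≈ -D_mod · Δy = -4.86249 × (-0.0015) = +0.007294 = +0.7294%.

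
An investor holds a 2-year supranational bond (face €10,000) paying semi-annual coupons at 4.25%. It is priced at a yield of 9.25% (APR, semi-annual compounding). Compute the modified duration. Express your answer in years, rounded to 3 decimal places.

Periodic yield y = 0.04625. First find Macaulay duration:
  t   CF        PV=CF/(1+0.04625)^t    t·PV
  1       212.50       203.1063       203.1063
  2       212.50       194.1279       388.2558
  3       212.50       185.5464       556.6392
  4    10,212.50     8,522.9548    34,091.8192
  Σ                  9,105.7354    35,239.8206
P = 9,105.7354; Macaulay duration = 35,239.8206 / 9,105.7354 = 3.87007 half-year periods = 1.93503 years.
Modified duration = D_Mac / (1 + y) = 1.93503 / 1.04625 = 1.84950 years.

1.849 years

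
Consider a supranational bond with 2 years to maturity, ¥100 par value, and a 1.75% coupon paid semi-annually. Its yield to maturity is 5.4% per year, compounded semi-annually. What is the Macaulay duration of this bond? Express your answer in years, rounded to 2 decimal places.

1.97 years

Periodic yield y = 0.027. Discount each cash flow and weight by its period:
  t   CF        PV=CF/(1+0.027)^t    t·PV
  1        0.875         0.8520         0.8520
  2        0.875         0.8296         1.6592
  3        0.875         0.8078         2.4234
  4      100.875        90.6780       362.7119
  Σ                     93.1673       367.6464
Price P = Σ PV = 93.1673.
Macaulay duration = Σ(t·PV) / P = 367.6464 / 93.1673 = 3.94609 half-year periods.
In years: 3.94609 / 2 = 1.97304 years.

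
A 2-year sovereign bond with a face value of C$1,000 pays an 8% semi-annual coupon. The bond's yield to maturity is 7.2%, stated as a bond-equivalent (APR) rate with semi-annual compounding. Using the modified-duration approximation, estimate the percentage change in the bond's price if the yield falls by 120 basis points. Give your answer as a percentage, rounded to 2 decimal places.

Periodic yield y = 0.036. Modified duration first:
  t   CF        PV=CF/(1+0.036)^t    t·PV
  1        40.00        38.6100        38.6100
  2        40.00        37.2684        74.5368
  3        40.00        35.9733       107.9200
  4     1,040.00       902.8058     3,611.2230
  Σ                  1,014.6575     3,832.2898
P = 1,014.6575; D_Mac = 3.77693 half-year periods = 1.88846 yrs; D_mod = 1.88846/(1+0.036) = 1.82284 yrs.
ΔP/P ≈ -D_mod · Δy = -1.82284 × (-0.012) = +0.021874 = +2.1874%.

+2.19%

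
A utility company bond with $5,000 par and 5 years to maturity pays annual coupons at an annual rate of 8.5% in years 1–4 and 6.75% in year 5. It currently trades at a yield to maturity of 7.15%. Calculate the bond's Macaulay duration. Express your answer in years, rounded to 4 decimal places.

4.2883 years

Periodic yield y = 0.0715. Discount each cash flow and weight by its year:
  t   CF        PV=CF/(1+0.0715)^t    t·PV
  1       425.00       396.6402       396.6402
  2       425.00       370.1729       740.3457
  3       425.00       345.4716     1,036.4149
  4       425.00       322.4187     1,289.6748
  5     5,337.50     3,779.0010    18,895.0052
  Σ                  5,213.7045    22,358.0809
Price P = Σ PV = 5,213.7045.
Macaulay duration = Σ(t·PV) / P = 22,358.0809 / 5,213.7045 = 4.28833 years.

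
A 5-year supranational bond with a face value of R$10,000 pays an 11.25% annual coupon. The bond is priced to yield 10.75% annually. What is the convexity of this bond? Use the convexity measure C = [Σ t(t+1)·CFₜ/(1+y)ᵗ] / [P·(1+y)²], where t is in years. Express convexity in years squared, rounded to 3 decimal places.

With y = 0.1075:
  t   CF        PV=CF/(1+0.1075)^t    t·PV        t(t+1)·PV
  1     1,125.00     1,015.8014     1,015.8014       2,031.6027
  2     1,125.00       917.2021     1,834.4043       5,503.2128
  3     1,125.00       828.1735     2,484.5204       9,938.0817
  4     1,125.00       747.7864     2,991.1457      14,955.7287
  5    11,125.00     6,676.9995    33,384.9976     200,309.9857
  Σ                 10,185.9629    41,710.8694     232,738.6116
P = 10,185.9629.
Convexity = Σ t(t+1)·PV / [P·(1+y)²] = 232,738.6116 / (10,185.9629 × 1.226556) = 18.62854.

18.629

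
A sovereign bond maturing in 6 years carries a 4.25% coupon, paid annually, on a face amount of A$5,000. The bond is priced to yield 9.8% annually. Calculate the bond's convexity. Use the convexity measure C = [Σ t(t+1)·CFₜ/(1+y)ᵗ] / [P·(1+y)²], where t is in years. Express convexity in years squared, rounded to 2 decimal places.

With y = 0.098:
  t   CF        PV=CF/(1+0.098)^t    t·PV        t(t+1)·PV
  1       212.50       193.5337       193.5337         387.0674
  2       212.50       176.2602       352.5204       1,057.5612
  3       212.50       160.5284       481.5852       1,926.3410
  4       212.50       146.2007       584.8030       2,924.0148
  5       212.50       133.1519       665.7593       3,994.5558
  6     5,212.50     2,974.6237    17,847.7419     124,934.1935
  Σ                  3,784.2986    20,125.9435     135,223.7337
P = 3,784.2986.
Convexity = Σ t(t+1)·PV / [P·(1+y)²] = 135,223.7337 / (3,784.2986 × 1.205604) = 29.63895.

29.64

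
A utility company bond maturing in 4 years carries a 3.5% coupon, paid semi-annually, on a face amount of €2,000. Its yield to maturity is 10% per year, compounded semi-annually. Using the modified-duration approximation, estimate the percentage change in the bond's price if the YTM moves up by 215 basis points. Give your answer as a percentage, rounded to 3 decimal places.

Periodic yield y = 0.05. Modified duration first:
  t   CF        PV=CF/(1+0.05)^t    t·PV
  1        35.00        33.3333        33.3333
  2        35.00        31.7460        63.4921
  3        35.00        30.2343        90.7029
  4        35.00        28.7946       115.1783
  5        35.00        27.4234       137.1171
  6        35.00        26.1175       156.7052
  7        35.00        24.8738       174.1169
  8     2,035.00     1,377.3681    11,018.9448
  Σ                  1,579.8912    11,789.5907
P = 1,579.8912; D_Mac = 7.46228 half-year periods = 3.73114 yrs; D_mod = 3.73114/(1+0.05) = 3.55347 yrs.
ΔP/P ≈ -D_mod · Δy = -3.55347 × (+0.0215) = -0.076400 = -7.6400%.

-7.640%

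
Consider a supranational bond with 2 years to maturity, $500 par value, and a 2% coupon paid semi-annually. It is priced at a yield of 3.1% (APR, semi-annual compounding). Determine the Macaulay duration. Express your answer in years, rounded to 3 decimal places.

1.970 years

Periodic yield y = 0.0155. Discount each cash flow and weight by its period:
  t   CF        PV=CF/(1+0.0155)^t    t·PV
  1         5.00         4.9237         4.9237
  2         5.00         4.8485         9.6971
  3         5.00         4.7745        14.3236
  4       505.00       474.8666     1,899.4666
  Σ                    489.4134     1,928.4109
Price P = Σ PV = 489.4134.
Macaulay duration = Σ(t·PV) / P = 1,928.4109 / 489.4134 = 3.94025 half-year periods.
In years: 3.94025 / 2 = 1.97012 years.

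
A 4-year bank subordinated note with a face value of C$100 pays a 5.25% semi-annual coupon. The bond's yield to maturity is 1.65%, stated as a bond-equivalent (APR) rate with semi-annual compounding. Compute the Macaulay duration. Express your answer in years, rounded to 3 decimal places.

3.685 years

Periodic yield y = 0.00825. Discount each cash flow and weight by its period:
  t   CF        PV=CF/(1+0.00825)^t    t·PV
  1        2.625         2.6035         2.6035
  2        2.625         2.5822         5.1644
  3        2.625         2.5611         7.6833
  4        2.625         2.5401        10.1605
  5        2.625         2.5193        12.5967
  6        2.625         2.4987        14.9924
  7        2.625         2.4783        17.3480
  8      102.625        96.0964       768.7716
  Σ                    113.8798       839.3205
Price P = Σ PV = 113.8798.
Macaulay duration = Σ(t·PV) / P = 839.3205 / 113.8798 = 7.37023 half-year periods.
In years: 7.37023 / 2 = 3.68512 years.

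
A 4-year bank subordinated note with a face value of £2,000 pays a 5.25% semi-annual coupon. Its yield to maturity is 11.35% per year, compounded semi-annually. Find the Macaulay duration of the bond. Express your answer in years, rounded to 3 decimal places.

3.613 years

Periodic yield y = 0.05675. Discount each cash flow and weight by its period:
  t   CF        PV=CF/(1+0.05675)^t    t·PV
  1        52.50        49.6806        49.6806
  2        52.50        47.0127        94.0253
  3        52.50        44.4880       133.4639
  4        52.50        42.0989       168.3954
  5        52.50        39.8380       199.1902
  6        52.50        37.6986       226.1919
  7        52.50        35.6741       249.7190
  8     2,052.50     1,319.7909    10,558.3268
  Σ                  1,616.2818    11,678.9932
Price P = Σ PV = 1,616.2818.
Macaulay duration = Σ(t·PV) / P = 11,678.9932 / 1,616.2818 = 7.22584 half-year periods.
In years: 7.22584 / 2 = 3.61292 years.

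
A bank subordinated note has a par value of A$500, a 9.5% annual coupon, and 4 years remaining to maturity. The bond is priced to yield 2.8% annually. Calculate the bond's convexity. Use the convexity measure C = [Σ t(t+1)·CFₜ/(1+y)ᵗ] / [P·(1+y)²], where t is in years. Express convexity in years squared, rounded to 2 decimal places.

16.18

With y = 0.028:
  t   CF        PV=CF/(1+0.028)^t    t·PV        t(t+1)·PV
  1        47.50        46.2062        46.2062          92.4125
  2        47.50        44.9477        89.8954         269.6861
  3        47.50        43.7234       131.1703         524.6812
  4       547.50       490.2433     1,960.9732       9,804.8660
  Σ                    625.1206     2,228.2451      10,691.6458
P = 625.1206.
Convexity = Σ t(t+1)·PV / [P·(1+y)²] = 10,691.6458 / (625.1206 × 1.056784) = 16.18432.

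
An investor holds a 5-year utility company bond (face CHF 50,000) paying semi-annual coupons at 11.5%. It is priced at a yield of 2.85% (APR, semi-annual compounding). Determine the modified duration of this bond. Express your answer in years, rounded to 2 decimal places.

4.06 years

Periodic yield y = 0.01425. First find Macaulay duration:
  t   CF        PV=CF/(1+0.01425)^t    t·PV
  1     2,875.00     2,834.6069     2,834.6069
  2     2,875.00     2,794.7812     5,589.5624
  3     2,875.00     2,755.5151     8,266.5454
  4     2,875.00     2,716.8007    10,867.2029
  5     2,875.00     2,678.6302    13,393.1512
  6     2,875.00     2,640.9960    15,845.9763
  7     2,875.00     2,603.8906    18,227.2342
  8     2,875.00     2,567.3065    20,538.4519
  9     2,875.00     2,531.2364    22,781.1273
  10   52,875.00    45,898.6822   458,986.8220
  Σ                 70,022.4459   577,330.6804
P = 70,022.4459; Macaulay duration = 577,330.6804 / 70,022.4459 = 8.24494 half-year periods = 4.12247 years.
Modified duration = D_Mac / (1 + y) = 4.12247 / 1.01425 = 4.06455 years.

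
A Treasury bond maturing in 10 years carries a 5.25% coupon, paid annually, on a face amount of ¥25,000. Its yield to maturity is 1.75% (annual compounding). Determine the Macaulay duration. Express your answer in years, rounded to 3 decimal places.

8.317 years

Periodic yield y = 0.0175. Discount each cash flow and weight by its year:
  t   CF        PV=CF/(1+0.0175)^t    t·PV
  1     1,312.50     1,289.9263     1,289.9263
  2     1,312.50     1,267.7408     2,535.4817
  3     1,312.50     1,245.9369     3,737.8108
  4     1,312.50     1,224.5080     4,898.0322
  5     1,312.50     1,203.4477     6,017.2385
  6     1,312.50     1,182.7496     7,096.4975
  7     1,312.50     1,162.4075     8,136.8522
  8     1,312.50     1,142.4152     9,139.3215
  9     1,312.50     1,122.7668    10,104.9009
  10   26,312.50    22,121.6713   221,216.7126
  Σ                 32,963.5701   274,172.7742
Price P = Σ PV = 32,963.5701.
Macaulay duration = Σ(t·PV) / P = 274,172.7742 / 32,963.5701 = 8.31745 years.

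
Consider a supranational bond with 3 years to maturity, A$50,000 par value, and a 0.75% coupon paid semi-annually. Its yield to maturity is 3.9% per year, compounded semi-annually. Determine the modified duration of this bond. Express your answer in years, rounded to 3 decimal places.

2.914 years

Periodic yield y = 0.0195. First find Macaulay duration:
  t   CF        PV=CF/(1+0.0195)^t    t·PV
  1       187.50       183.9137       183.9137
  2       187.50       180.3960       360.7919
  3       187.50       176.9455       530.8366
  4       187.50       173.5611       694.2443
  5       187.50       170.2414       851.2069
  6    50,187.50    44,696.3626   268,178.1758
  Σ                 45,581.4203   270,799.1692
P = 45,581.4203; Macaulay duration = 270,799.1692 / 45,581.4203 = 5.94100 half-year periods = 2.97050 years.
Modified duration = D_Mac / (1 + y) = 2.97050 / 1.0195 = 2.91368 years.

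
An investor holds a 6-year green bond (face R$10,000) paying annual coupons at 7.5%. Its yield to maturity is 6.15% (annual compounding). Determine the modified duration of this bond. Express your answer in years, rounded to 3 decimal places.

Periodic yield y = 0.0615. First find Macaulay duration:
  t   CF        PV=CF/(1+0.0615)^t    t·PV
  1       750.00       706.5473       706.5473
  2       750.00       665.6122     1,331.2244
  3       750.00       627.0487     1,881.1461
  4       750.00       590.7194     2,362.8778
  5       750.00       556.4950     2,782.4750
  6    10,750.00     7,514.2990    45,085.7941
  Σ                 10,660.7217    54,150.0647
P = 10,660.7217; Macaulay duration = 54,150.0647 / 10,660.7217 = 5.07940 years.
Modified duration = D_Mac / (1 + y) = 5.07940 / 1.0615 = 4.78511 years.

4.785 years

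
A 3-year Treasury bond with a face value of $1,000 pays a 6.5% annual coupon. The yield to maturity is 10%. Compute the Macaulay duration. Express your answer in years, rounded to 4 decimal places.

2.8117 years

Periodic yield y = 0.1. Discount each cash flow and weight by its year:
  t   CF        PV=CF/(1+0.1)^t    t·PV
  1        65.00        59.0909        59.0909
  2        65.00        53.7190       107.4380
  3     1,065.00       800.1503     2,400.4508
  Σ                    912.9602     2,566.9797
Price P = Σ PV = 912.9602.
Macaulay duration = Σ(t·PV) / P = 2,566.9797 / 912.9602 = 2.81171 years.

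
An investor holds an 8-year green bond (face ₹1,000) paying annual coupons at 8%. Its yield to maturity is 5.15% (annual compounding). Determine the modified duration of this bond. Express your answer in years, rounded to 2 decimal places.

6.05 years

Periodic yield y = 0.0515. First find Macaulay duration:
  t   CF        PV=CF/(1+0.0515)^t    t·PV
  1        80.00        76.0818        76.0818
  2        80.00        72.3555       144.7110
  3        80.00        68.8117       206.4350
  4        80.00        65.4414       261.7658
  5        80.00        62.2363       311.1814
  6        80.00        59.1881       355.1285
  7        80.00        56.2892       394.0244
  8     1,080.00       722.6858     5,781.4866
  Σ                  1,183.0898     7,530.8145
P = 1,183.0898; Macaulay duration = 7,530.8145 / 1,183.0898 = 6.36538 years.
Modified duration = D_Mac / (1 + y) = 6.36538 / 1.0515 = 6.05362 years.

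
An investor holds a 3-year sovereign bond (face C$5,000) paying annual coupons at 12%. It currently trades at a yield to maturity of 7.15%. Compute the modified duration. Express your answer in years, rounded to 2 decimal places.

Periodic yield y = 0.0715. First find Macaulay duration:
  t   CF        PV=CF/(1+0.0715)^t    t·PV
  1       600.00       559.9627       559.9627
  2       600.00       522.5970     1,045.1940
  3     5,600.00     4,552.0969    13,656.2908
  Σ                  5,634.6566    15,261.4474
P = 5,634.6566; Macaulay duration = 15,261.4474 / 5,634.6566 = 2.70850 years.
Modified duration = D_Mac / (1 + y) = 2.70850 / 1.0715 = 2.52776 years.

2.53 years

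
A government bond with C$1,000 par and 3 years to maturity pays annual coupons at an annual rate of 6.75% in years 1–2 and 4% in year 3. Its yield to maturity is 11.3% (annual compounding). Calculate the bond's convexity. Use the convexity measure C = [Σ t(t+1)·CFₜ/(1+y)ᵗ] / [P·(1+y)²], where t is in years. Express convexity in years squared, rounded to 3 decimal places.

With y = 0.113:
  t   CF        PV=CF/(1+0.113)^t    t·PV        t(t+1)·PV
  1        67.50        60.6469        60.6469         121.2938
  2        67.50        54.4896       108.9792         326.9375
  3     1,040.00       754.3065     2,262.9195       9,051.6779
  Σ                    869.4430     2,432.5455       9,499.9092
P = 869.4430.
Convexity = Σ t(t+1)·PV / [P·(1+y)²] = 9,499.9092 / (869.4430 × 1.238769) = 8.82039.

8.820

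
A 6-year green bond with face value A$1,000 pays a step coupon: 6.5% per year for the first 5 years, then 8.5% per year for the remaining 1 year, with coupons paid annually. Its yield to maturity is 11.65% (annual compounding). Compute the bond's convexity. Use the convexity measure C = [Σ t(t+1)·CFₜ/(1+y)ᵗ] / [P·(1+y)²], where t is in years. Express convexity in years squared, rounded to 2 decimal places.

26.67

With y = 0.1165:
  t   CF        PV=CF/(1+0.1165)^t    t·PV        t(t+1)·PV
  1        65.00        58.2176        58.2176         116.4353
  2        65.00        52.1430       104.2860         312.8579
  3        65.00        46.7022       140.1065         560.4262
  4        65.00        41.8291       167.3164         836.5819
  5        65.00        37.4645       187.3224       1,123.9344
  6     1,085.00       560.1152     3,360.6913      23,524.8392
  Σ                    796.4716     4,017.9403      26,475.0749
P = 796.4716.
Convexity = Σ t(t+1)·PV / [P·(1+y)²] = 26,475.0749 / (796.4716 × 1.246572) = 26.66548.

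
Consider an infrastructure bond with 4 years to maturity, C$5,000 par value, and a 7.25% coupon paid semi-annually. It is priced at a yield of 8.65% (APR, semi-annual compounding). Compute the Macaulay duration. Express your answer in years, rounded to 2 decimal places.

3.53 years

Periodic yield y = 0.04325. Discount each cash flow and weight by its period:
  t   CF        PV=CF/(1+0.04325)^t    t·PV
  1       181.25       173.7359       173.7359
  2       181.25       166.5334       333.0667
  3       181.25       159.6294       478.8881
  4       181.25       153.0116       612.0465
  5       181.25       146.6682       733.3411
  6       181.25       140.5878       843.5268
  7       181.25       134.7595       943.3162
  8     5,181.25     3,692.5586    29,540.4691
  Σ                  4,767.4844    33,658.3906
Price P = Σ PV = 4,767.4844.
Macaulay duration = Σ(t·PV) / P = 33,658.3906 / 4,767.4844 = 7.05999 half-year periods.
In years: 7.05999 / 2 = 3.52999 years.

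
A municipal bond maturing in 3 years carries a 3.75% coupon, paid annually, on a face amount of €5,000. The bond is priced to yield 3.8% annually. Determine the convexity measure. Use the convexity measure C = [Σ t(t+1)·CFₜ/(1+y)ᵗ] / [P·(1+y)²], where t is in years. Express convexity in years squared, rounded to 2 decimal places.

10.61

With y = 0.038:
  t   CF        PV=CF/(1+0.038)^t    t·PV        t(t+1)·PV
  1       187.50       180.6358       180.6358         361.2717
  2       187.50       174.0230       348.0459       1,044.1378
  3     5,187.50     4,638.3770    13,915.1311      55,660.5246
  Σ                  4,993.0359    14,443.8129      57,065.9341
P = 4,993.0359.
Convexity = Σ t(t+1)·PV / [P·(1+y)²] = 57,065.9341 / (4,993.0359 × 1.077444) = 10.60761.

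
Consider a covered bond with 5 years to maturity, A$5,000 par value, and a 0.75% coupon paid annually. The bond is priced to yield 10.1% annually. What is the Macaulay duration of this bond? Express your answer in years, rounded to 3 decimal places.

Periodic yield y = 0.101. Discount each cash flow and weight by its year:
  t   CF        PV=CF/(1+0.101)^t    t·PV
  1        37.50        34.0599        34.0599
  2        37.50        30.9355        61.8709
  3        37.50        28.0976        84.2928
  4        37.50        25.5201       102.0803
  5     5,037.50     3,113.7122    15,568.5609
  Σ                  3,232.3253    15,850.8649
Price P = Σ PV = 3,232.3253.
Macaulay duration = Σ(t·PV) / P = 15,850.8649 / 3,232.3253 = 4.90386 years.

4.904 years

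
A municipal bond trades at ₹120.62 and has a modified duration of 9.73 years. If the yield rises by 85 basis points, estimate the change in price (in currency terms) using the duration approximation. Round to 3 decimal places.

-₹9.976

Duration approximation: ΔP/P ≈ -D_mod · Δy = -9.73 × (+0.0085) = -0.082705.
ΔP ≈ 120.62 × (-0.082705) = -9.9758771.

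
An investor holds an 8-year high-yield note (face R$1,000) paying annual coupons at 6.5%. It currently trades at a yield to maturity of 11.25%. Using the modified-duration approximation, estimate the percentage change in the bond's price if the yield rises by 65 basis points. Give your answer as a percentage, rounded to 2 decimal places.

-3.64%

Periodic yield y = 0.1125. Modified duration first:
  t   CF        PV=CF/(1+0.1125)^t    t·PV
  1        65.00        58.4270        58.4270
  2        65.00        52.5186       105.0372
  3        65.00        47.2077       141.6232
  4        65.00        42.4339       169.7357
  5        65.00        38.1429       190.7143
  6        65.00        34.2857       205.7143
  7        65.00        30.8186       215.7304
  8     1,065.00       453.8888     3,631.1103
  Σ                    757.7233     4,718.0924
P = 757.7233; D_Mac = 6.22667 yrs; D_mod = 6.22667/(1+0.1125) = 5.59701 yrs.
ΔP/P ≈ -D_mod · Δy = -5.59701 × (+0.0065) = -0.036381 = -3.6381%.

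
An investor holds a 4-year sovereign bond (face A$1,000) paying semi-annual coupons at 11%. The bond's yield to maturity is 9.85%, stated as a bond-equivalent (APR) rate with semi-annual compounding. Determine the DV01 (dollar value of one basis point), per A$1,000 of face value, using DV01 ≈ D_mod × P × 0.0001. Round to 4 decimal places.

Periodic yield y = 0.04925.
  t   CF        PV=CF/(1+0.04925)^t    t·PV
  1        55.00        52.4184        52.4184
  2        55.00        49.9580        99.9159
  3        55.00        47.6130       142.8391
  4        55.00        45.3781       181.5126
  5        55.00        43.2482       216.2409
  6        55.00        41.2182       247.3091
  7        55.00        39.2835       274.9843
  8     1,055.00       718.1590     5,745.2724
  Σ                  1,037.2764     6,960.4926
P = 1,037.2764; D_Mac = 6.71035 half-year periods = 3.35518 yrs; D_mod = 3.19769 yrs.
DV01 ≈ 3.19769 × 1,037.2764 × 0.0001 = 0.331689.

A$0.3317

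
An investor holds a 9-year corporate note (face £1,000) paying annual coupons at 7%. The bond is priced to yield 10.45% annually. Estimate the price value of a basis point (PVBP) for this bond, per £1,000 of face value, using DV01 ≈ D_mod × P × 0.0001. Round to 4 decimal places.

Periodic yield y = 0.1045.
  t   CF        PV=CF/(1+0.1045)^t    t·PV
  1        70.00        63.3771        63.3771
  2        70.00        57.3808       114.7616
  3        70.00        51.9518       155.8555
  4        70.00        47.0365       188.1461
  5        70.00        42.5863       212.9313
  6        70.00        38.5570       231.3423
  7        70.00        34.9090       244.3633
  8        70.00        31.6062       252.8496
  9     1,070.00       437.4136     3,936.7225
  Σ                    804.8184     5,400.3492
P = 804.8184; D_Mac = 6.71002 yrs; D_mod = 6.07517 yrs.
DV01 ≈ 6.07517 × 804.8184 × 0.0001 = 0.488941.

£0.4889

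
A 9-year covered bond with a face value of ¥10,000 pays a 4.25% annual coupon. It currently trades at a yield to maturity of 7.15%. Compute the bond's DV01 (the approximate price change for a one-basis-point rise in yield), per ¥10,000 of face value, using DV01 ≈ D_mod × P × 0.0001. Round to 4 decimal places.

Periodic yield y = 0.0715.
  t   CF        PV=CF/(1+0.0715)^t    t·PV
  1       425.00       396.6402       396.6402
  2       425.00       370.1729       740.3457
  3       425.00       345.4716     1,036.4149
  4       425.00       322.4187     1,289.6748
  5       425.00       300.9041     1,504.5203
  6       425.00       280.8251     1,684.9504
  7       425.00       262.0859     1,834.6015
  8       425.00       244.5972     1,956.7778
  9    10,425.00     5,599.4644    50,395.1793
  Σ                  8,122.5801    60,839.1050
P = 8,122.5801; D_Mac = 7.49012 yrs; D_mod = 6.99031 yrs.
DV01 ≈ 6.99031 × 8,122.5801 × 0.0001 = 5.677938.

¥5.6779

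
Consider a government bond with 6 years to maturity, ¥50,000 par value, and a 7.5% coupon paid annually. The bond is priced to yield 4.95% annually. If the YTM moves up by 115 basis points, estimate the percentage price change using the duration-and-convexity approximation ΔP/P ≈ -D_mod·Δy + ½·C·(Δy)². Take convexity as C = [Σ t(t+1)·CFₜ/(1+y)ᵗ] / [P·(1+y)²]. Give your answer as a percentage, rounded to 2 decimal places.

-5.40%

With y = 0.0495:
  t   CF        PV=CF/(1+0.0495)^t    t·PV        t(t+1)·PV
  1     3,750.00     3,573.1301     3,573.1301       7,146.2601
  2     3,750.00     3,404.6023     6,809.2045      20,427.6135
  3     3,750.00     3,244.0231     9,732.0693      38,928.2773
  4     3,750.00     3,091.0177    12,364.0709      61,820.3546
  5     3,750.00     2,945.2289    14,726.1445      88,356.8670
  6    53,750.00    40,223.8662   241,343.1970   1,689,402.3792
  Σ                 56,481.8682   288,547.8163   1,906,081.7517
P = 56,481.8682; D_Mac = 5.10868 yrs; D_mod = 4.86773 yrs; C = 30.63851.
Duration effect: -4.86773 × (+0.0115) = -0.055979
Convexity effect: 0.5 × 30.63851 × (0.0115)² = +0.0020260
ΔP/P ≈ -0.055979 + 0.0020260 = -0.053953 = -5.3953%.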